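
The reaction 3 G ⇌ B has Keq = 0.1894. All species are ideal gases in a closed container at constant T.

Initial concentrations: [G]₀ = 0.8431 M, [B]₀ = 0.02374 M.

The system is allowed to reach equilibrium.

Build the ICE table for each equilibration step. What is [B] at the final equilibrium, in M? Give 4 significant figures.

[B]_eq = 0.06794 M

Q₀ = 0.03961 vs Keq = 0.1894 ⇒ Q<K, forward
Step 1:
                    G           B
  I            0.8431     0.02374
  C           -0.1326      0.0442
  E            0.7105     0.06794
  solve Keq expr → x = 0.0442; check Q = 0.1894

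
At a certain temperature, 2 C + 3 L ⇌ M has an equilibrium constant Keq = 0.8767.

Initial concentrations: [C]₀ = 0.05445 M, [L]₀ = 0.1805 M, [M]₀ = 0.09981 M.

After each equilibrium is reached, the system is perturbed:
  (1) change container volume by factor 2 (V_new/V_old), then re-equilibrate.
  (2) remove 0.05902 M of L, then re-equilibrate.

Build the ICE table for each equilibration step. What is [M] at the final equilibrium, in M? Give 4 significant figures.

Q₀ = 5725 vs Keq = 0.8767 ⇒ Q>K, reverse
Step 1:
                    C           L           M
  init        0.05445      0.1805     0.09981
  Δ            0.1892      0.2838     -0.0946
  eq           0.2437      0.4643    0.005209
  solve Keq expr → x = -0.0946; check Q = 0.8767
Then change container volume by factor 2 (V_new/V_old).
Step 2:
                    C           L           M
  init         0.1218      0.2322    0.002605
  Δ          0.004824    0.007235   -0.002412
  eq           0.1266      0.2394  1.9291e-04
  solve Keq expr → x = -0.002412; check Q = 0.8767
Then remove 0.05902 M of L.
Step 3:
                    C           L           M
  init         0.1266      0.1804  1.9291e-04
  Δ        2.1931e-04  3.2897e-04 -1.0966e-04
  eq           0.1269      0.1807  8.3253e-05
  solve Keq expr → x = -1.0966e-04; check Q = 0.8767

[M]_eq = 8.3253e-05 M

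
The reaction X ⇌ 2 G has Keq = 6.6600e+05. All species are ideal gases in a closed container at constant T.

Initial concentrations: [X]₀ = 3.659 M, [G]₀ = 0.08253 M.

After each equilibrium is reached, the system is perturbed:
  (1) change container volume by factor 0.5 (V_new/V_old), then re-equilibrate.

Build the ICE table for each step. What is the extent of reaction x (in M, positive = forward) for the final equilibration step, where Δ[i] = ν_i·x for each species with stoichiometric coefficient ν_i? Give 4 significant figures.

Q₀ = 0.001861 vs Keq = 6.6600e+05 ⇒ Q<K, forward
Step 1:
                   X          G
  Initial      3.659    0.08253
  Change      -3.659      7.318
  Equil   8.2230e-05        7.4
  solve Keq expr → x = 3.659; check Q = 6.6600e+05
Then change container volume by factor 0.5 (V_new/V_old).
Step 2:
                   X          G
  Initial 1.6446e-04       14.8
  Change  1.6445e-04 -3.2889e-04
  Equil   3.2891e-04       14.8
  solve Keq expr → x = -1.6445e-04; check Q = 6.6600e+05

x = -1.6445e-04 M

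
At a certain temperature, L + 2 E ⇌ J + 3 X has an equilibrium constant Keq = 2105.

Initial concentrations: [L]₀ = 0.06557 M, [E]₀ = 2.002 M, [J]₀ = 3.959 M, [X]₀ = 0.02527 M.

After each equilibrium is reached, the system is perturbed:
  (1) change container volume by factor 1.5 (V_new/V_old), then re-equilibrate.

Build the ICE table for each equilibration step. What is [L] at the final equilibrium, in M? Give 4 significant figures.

[L]_eq = 2.6550e-06 M

Q₀ = 2.4309e-04 vs Keq = 2105 ⇒ Q<K, forward
Step 1:
                    L           E           J           X
  Initial     0.06557       2.002       3.959     0.02527
  Change     -0.06556     -0.1311     0.06556      0.1967
  Equil    5.9733e-06       1.871       4.025       0.222
  solve Keq expr → x = 0.06556; check Q = 2105
Then change container volume by factor 1.5 (V_new/V_old).
Step 2:
                    L           E           J           X
  Initial  3.9822e-06       1.247       2.683       0.148
  Change  -1.3272e-06 -2.6544e-06  1.3272e-06  3.9815e-06
  Equil    2.6550e-06       1.247       2.683       0.148
  solve Keq expr → x = 1.3272e-06; check Q = 2105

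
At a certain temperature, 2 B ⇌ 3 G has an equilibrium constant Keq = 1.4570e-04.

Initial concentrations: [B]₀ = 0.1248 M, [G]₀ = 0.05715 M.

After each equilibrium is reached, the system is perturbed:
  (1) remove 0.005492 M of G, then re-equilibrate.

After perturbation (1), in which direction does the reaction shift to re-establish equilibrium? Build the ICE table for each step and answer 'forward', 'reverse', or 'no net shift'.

Direction: forward

Q₀ = 0.01198 vs Keq = 1.4570e-04 ⇒ Q>K, reverse
Step 1:
                  B         G
  init       0.1248   0.05715
  Δ         0.02807  -0.04211
  eq         0.1529   0.01504
  solve Keq expr → x = -0.01404; check Q = 1.4570e-04
Then remove 0.005492 M of G.
Step 2:
                  B         G
  init       0.1529  0.009552
  Δ       -0.003507  0.005261
  eq         0.1494   0.01481
  solve Keq expr → x = 0.001754; check Q = 1.4570e-04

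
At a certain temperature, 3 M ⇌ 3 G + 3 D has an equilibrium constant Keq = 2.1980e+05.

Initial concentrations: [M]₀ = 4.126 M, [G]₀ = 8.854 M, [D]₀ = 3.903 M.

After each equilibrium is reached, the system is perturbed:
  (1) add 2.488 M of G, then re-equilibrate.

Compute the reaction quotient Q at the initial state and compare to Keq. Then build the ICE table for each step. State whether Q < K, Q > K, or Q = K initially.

Q₀ = 587.5 vs Keq = 2.1980e+05 ⇒ Q<K, forward
Step 1:
                   M          G          D
  I            4.126      8.854      3.903
  C           -2.824      2.824      2.824
  E            1.302      11.68      6.727
  solve Keq expr → x = 0.9414; check Q = 2.1980e+05
Then add 2.488 M of G.
Step 2:
                   M          G          D
  I            1.302      14.17      6.727
  C           0.2065    -0.2065    -0.2065
  E            1.508      13.96      6.521
  solve Keq expr → x = -0.06885; check Q = 2.1980e+05

Q₀ = 587.5; Q < K (proceeds forward)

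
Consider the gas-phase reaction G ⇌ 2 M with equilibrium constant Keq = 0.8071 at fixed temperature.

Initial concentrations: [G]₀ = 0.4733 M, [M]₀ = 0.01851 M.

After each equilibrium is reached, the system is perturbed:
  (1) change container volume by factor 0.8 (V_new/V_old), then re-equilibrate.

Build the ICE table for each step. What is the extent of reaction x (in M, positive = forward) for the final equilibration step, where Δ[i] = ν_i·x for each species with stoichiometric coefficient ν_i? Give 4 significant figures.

Q₀ = 7.2390e-04 vs Keq = 0.8071 ⇒ Q<K, forward
Step 1:
                    G           M
  init         0.4733     0.01851
  Δ           -0.2178      0.4356
  eq           0.2555      0.4541
  solve Keq expr → x = 0.2178; check Q = 0.8071
Then change container volume by factor 0.8 (V_new/V_old).
Step 2:
                    G           M
  init         0.3194      0.5676
  Δ           0.02154    -0.04308
  eq           0.3409      0.5246
  solve Keq expr → x = -0.02154; check Q = 0.8071

x = -0.02154 M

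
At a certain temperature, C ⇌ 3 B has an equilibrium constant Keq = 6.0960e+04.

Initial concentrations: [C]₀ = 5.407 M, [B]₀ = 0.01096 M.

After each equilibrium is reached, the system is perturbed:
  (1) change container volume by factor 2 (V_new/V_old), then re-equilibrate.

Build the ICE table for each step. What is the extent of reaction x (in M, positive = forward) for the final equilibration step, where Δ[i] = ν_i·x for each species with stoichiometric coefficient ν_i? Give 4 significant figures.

x = 0.0251 M

Q₀ = 2.4349e-07 vs Keq = 6.0960e+04 ⇒ Q<K, forward
Step 1:
                   C          B
  Initial      5.407    0.01096
  Change      -5.339      16.02
  Equil      0.06756      16.03
  solve Keq expr → x = 5.339; check Q = 6.0960e+04
Then change container volume by factor 2 (V_new/V_old).
Step 2:
                   C          B
  Initial    0.03378      8.015
  Change     -0.0251    0.07529
  Equil     0.008685       8.09
  solve Keq expr → x = 0.0251; check Q = 6.0960e+04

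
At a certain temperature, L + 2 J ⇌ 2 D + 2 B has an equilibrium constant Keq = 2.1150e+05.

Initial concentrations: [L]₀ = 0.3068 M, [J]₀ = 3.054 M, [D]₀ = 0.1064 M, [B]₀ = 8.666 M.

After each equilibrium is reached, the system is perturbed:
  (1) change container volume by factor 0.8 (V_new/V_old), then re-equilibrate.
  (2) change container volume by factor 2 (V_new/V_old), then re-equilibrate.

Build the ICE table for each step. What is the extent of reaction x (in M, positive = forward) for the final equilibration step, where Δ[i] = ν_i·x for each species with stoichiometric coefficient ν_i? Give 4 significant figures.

x = 1.3837e-05 M

Q₀ = 0.2971 vs Keq = 2.1150e+05 ⇒ Q<K, forward
Step 1:
                  L         J         D         B
  I          0.3068     3.054    0.1064     8.666
  C         -0.3068   -0.6135    0.6135    0.6135
  E       3.5430e-05      2.44    0.7199      9.28
  solve Keq expr → x = 0.3068; check Q = 2.1150e+05
Then change container volume by factor 0.8 (V_new/V_old).
Step 2:
                  L         J         D         B
  I       4.4288e-05     3.051    0.8999      11.6
  C       1.1068e-05 2.2136e-05 -2.2136e-05 -2.2136e-05
  E       5.5356e-05     3.051    0.8999      11.6
  solve Keq expr → x = -1.1068e-05; check Q = 2.1150e+05
Then change container volume by factor 2 (V_new/V_old).
Step 3:
                  L         J         D         B
  I       2.7678e-05     1.525    0.4499       5.8
  C       -1.3837e-05 -2.7673e-05 2.7673e-05 2.7673e-05
  E       1.3841e-05     1.525      0.45       5.8
  solve Keq expr → x = 1.3837e-05; check Q = 2.1150e+05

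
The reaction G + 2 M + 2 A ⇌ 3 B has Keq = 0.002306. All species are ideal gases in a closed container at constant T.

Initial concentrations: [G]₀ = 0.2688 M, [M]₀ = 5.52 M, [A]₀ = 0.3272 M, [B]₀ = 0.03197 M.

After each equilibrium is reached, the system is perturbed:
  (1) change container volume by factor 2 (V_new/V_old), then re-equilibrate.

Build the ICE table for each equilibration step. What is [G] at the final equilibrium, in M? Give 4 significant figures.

Q₀ = 3.7264e-05 vs Keq = 0.002306 ⇒ Q<K, forward
Step 1:
                   G          M          A          B
  Initial     0.2688       5.52     0.3272    0.03197
  Change    -0.02553   -0.05106   -0.05106    0.07659
  Equil       0.2433      5.469     0.2761     0.1086
  solve Keq expr → x = 0.02553; check Q = 0.002306
Then change container volume by factor 2 (V_new/V_old).
Step 2:
                   G          M          A          B
  Initial     0.1216      2.734     0.1381    0.05428
  Change    0.005837    0.01167    0.01167   -0.01751
  Equil       0.1275      2.746     0.1497    0.03677
  solve Keq expr → x = -0.005837; check Q = 0.002306

[G]_eq = 0.1275 M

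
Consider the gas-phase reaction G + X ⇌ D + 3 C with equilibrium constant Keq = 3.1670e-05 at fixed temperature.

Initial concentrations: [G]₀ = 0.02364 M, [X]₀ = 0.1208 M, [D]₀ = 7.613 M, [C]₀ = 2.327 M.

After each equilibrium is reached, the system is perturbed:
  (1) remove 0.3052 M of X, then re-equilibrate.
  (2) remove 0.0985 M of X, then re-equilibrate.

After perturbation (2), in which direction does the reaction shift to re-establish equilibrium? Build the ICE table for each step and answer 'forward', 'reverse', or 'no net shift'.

Q₀ = 3.3592e+04 vs Keq = 3.1670e-05 ⇒ Q>K, reverse
Step 1:
                  G         X         D         C
  I         0.02364    0.1208     7.613     2.327
  C          0.7707    0.7707   -0.7707    -2.312
  E          0.7944    0.8915     6.842   0.01485
  solve Keq expr → x = -0.7707; check Q = 3.1670e-05
Then remove 0.3052 M of X.
Step 2:
                  G         X         D         C
  I          0.7944    0.5863     6.842   0.01485
  C       6.4267e-04 6.4267e-04 -6.4267e-04 -0.001928
  E           0.795     0.587     6.842   0.01293
  solve Keq expr → x = -6.4267e-04; check Q = 3.1670e-05
Then remove 0.0985 M of X.
Step 3:
                  G         X         D         C
  I           0.795    0.4885     6.842   0.01293
  C       2.5474e-04 2.5474e-04 -2.5474e-04 -7.6423e-04
  E          0.7953    0.4887     6.841   0.01216
  solve Keq expr → x = -2.5474e-04; check Q = 3.1670e-05

Direction: reverse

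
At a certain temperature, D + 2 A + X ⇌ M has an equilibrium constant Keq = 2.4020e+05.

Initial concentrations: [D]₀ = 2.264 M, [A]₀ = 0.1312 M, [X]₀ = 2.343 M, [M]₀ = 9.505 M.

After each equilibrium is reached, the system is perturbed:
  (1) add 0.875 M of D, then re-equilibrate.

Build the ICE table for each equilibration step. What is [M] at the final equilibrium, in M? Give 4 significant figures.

Q₀ = 104.1 vs Keq = 2.4020e+05 ⇒ Q<K, forward
Step 1:
                   D          A          X          M
  init         2.264     0.1312      2.343      9.505
  Δ         -0.06419    -0.1284   -0.06419    0.06419
  eq             2.2   0.002819      2.279      9.569
  solve Keq expr → x = 0.06419; check Q = 2.4020e+05
Then add 0.875 M of D.
Step 2:
                   D          A          X          M
  init         3.075   0.002819      2.279      9.569
  Δ       -2.1719e-04 -4.3439e-04 -2.1719e-04 2.1719e-04
  eq           3.075   0.002385      2.279      9.569
  solve Keq expr → x = 2.1719e-04; check Q = 2.4020e+05

[M]_eq = 9.569 M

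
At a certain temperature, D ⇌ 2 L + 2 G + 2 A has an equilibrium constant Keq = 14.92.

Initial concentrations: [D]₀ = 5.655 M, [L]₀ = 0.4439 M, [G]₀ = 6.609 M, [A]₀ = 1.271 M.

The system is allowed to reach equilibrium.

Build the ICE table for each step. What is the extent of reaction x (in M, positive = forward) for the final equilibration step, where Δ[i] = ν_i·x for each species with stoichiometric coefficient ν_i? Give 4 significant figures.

Q₀ = 2.459 vs Keq = 14.92 ⇒ Q<K, forward
Step 1:
                    D           L           G           A
  init          5.655      0.4439       6.609       1.271
  Δ           -0.1773      0.3547      0.3547      0.3547
  eq            5.478      0.7986       6.964       1.626
  solve Keq expr → x = 0.1773; check Q = 14.92

x = 0.1773 M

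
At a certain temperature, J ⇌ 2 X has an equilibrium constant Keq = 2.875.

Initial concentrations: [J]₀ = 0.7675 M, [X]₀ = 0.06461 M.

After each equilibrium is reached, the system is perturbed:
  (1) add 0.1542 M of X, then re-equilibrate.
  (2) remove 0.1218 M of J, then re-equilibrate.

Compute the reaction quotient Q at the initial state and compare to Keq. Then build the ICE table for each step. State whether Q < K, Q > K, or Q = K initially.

Q₀ = 0.005439 vs Keq = 2.875 ⇒ Q<K, forward
Step 1:
                   J          X
  Initial     0.7675    0.06461
  Change     -0.4474     0.8947
  Equil       0.3201     0.9594
  solve Keq expr → x = 0.4474; check Q = 2.875
Then add 0.1542 M of X.
Step 2:
                   J          X
  Initial     0.3201      1.114
  Change      0.0447   -0.08941
  Equil       0.3648      1.024
  solve Keq expr → x = -0.0447; check Q = 2.875
Then remove 0.1218 M of J.
Step 3:
                   J          X
  Initial      0.243      1.024
  Change     0.05177    -0.1035
  Equil       0.2948     0.9206
  solve Keq expr → x = -0.05177; check Q = 2.875

Q₀ = 0.005439; Q < K (proceeds forward)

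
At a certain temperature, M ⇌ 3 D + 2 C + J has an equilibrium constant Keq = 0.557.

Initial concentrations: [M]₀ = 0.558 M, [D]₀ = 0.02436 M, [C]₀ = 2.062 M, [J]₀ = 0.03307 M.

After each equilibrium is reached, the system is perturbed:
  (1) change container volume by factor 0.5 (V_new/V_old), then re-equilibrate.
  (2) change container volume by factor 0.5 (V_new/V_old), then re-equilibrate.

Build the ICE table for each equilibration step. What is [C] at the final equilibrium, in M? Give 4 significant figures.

[C]_eq = 8.458 M

Q₀ = 3.6426e-06 vs Keq = 0.557 ⇒ Q<K, forward
Step 1:
                    M           D           C           J
  I             0.558     0.02436       2.062     0.03307
  C           -0.1774      0.5322      0.3548      0.1774
  E            0.3806      0.5566       2.417      0.2105
  solve Keq expr → x = 0.1774; check Q = 0.557
Then change container volume by factor 0.5 (V_new/V_old).
Step 2:
                    M           D           C           J
  I            0.7612       1.113       4.834       0.421
  C            0.2038     -0.6114     -0.4076     -0.2038
  E             0.965      0.5018       4.426      0.2172
  solve Keq expr → x = -0.2038; check Q = 0.557
Then change container volume by factor 0.5 (V_new/V_old).
Step 3:
                    M           D           C           J
  I              1.93       1.004       8.852      0.4343
  C            0.1972     -0.5917     -0.3945     -0.1972
  E             2.127      0.4119       8.458      0.2371
  solve Keq expr → x = -0.1972; check Q = 0.557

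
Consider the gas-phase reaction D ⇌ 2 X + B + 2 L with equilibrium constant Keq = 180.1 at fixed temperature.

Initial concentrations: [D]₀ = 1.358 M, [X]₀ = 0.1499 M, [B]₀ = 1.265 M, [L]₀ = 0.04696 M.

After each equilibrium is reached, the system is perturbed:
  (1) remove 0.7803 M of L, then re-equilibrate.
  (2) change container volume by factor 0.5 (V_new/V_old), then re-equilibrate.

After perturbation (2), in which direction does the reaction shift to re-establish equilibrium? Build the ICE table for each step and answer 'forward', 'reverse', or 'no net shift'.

Q₀ = 4.6158e-05 vs Keq = 180.1 ⇒ Q<K, forward
Step 1:
                  D         X         B         L
  Initial     1.358    0.1499     1.265   0.04696
  Change     -1.054     2.107     1.054     2.107
  Equil      0.3044     2.257     2.319     2.154
  solve Keq expr → x = 1.054; check Q = 180.1
Then remove 0.7803 M of L.
Step 2:
                  D         X         B         L
  Initial    0.3044     2.257     2.319     1.374
  Change    -0.1018    0.2037    0.1018    0.2037
  Equil      0.2025     2.461      2.42     1.578
  solve Keq expr → x = 0.1018; check Q = 180.1
Then change container volume by factor 0.5 (V_new/V_old).
Step 3:
                  D         X         B         L
  Initial    0.4051     4.922     4.841     3.155
  Change      0.649    -1.298    -0.649    -1.298
  Equil       1.054     3.624     4.192     1.857
  solve Keq expr → x = -0.649; check Q = 180.1

Direction: reverse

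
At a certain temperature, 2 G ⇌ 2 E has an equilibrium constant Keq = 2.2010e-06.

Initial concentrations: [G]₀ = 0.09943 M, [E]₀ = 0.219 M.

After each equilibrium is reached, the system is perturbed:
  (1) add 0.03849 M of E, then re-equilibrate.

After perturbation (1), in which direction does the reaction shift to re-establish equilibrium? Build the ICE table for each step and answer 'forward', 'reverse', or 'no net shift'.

Q₀ = 4.851 vs Keq = 2.2010e-06 ⇒ Q>K, reverse
Step 1:
                    G           E
  I           0.09943       0.219
  C            0.2185     -0.2185
  E             0.318  4.7172e-04
  solve Keq expr → x = -0.1093; check Q = 2.2010e-06
Then add 0.03849 M of E.
Step 2:
                    G           E
  I             0.318     0.03896
  C           0.03843    -0.03843
  E            0.3564  5.2873e-04
  solve Keq expr → x = -0.01922; check Q = 2.2010e-06

Direction: reverse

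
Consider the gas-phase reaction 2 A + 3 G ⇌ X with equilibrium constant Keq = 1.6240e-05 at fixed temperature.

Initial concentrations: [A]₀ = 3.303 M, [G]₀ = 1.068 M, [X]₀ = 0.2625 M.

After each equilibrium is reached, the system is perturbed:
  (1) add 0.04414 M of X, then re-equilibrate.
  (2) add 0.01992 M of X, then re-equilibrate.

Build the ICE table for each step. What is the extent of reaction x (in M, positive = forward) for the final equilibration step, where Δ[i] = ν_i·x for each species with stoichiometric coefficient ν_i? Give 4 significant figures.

x = -0.0197 M

Q₀ = 0.01975 vs Keq = 1.6240e-05 ⇒ Q>K, reverse
Step 1:
                   A          G          X
  Initial      3.303      1.068     0.2625
  Change       0.522      0.783     -0.261
  Equil        3.825      1.851   0.001507
  solve Keq expr → x = -0.261; check Q = 1.6240e-05
Then add 0.04414 M of X.
Step 2:
                   A          G          X
  Initial      3.825      1.851    0.04565
  Change     0.08742     0.1311   -0.04371
  Equil        3.912      1.982   0.001936
  solve Keq expr → x = -0.04371; check Q = 1.6240e-05
Then add 0.01992 M of X.
Step 3:
                   A          G          X
  Initial      3.912      1.982    0.02186
  Change      0.0394     0.0591    -0.0197
  Equil        3.952      2.041   0.002157
  solve Keq expr → x = -0.0197; check Q = 1.6240e-05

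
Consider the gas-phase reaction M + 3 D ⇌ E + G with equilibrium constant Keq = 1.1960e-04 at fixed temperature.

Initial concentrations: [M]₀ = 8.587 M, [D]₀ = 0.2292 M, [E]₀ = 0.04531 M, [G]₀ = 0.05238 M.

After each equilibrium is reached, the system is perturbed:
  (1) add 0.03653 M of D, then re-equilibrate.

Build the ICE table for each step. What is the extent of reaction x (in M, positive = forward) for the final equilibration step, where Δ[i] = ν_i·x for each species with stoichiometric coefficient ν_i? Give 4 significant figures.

Q₀ = 0.02295 vs Keq = 1.1960e-04 ⇒ Q>K, reverse
Step 1:
                   M          D          E          G
  init         8.587     0.2292    0.04531    0.05238
  Δ          0.04124     0.1237   -0.04124   -0.04124
  eq           8.628     0.3529   0.004071    0.01114
  solve Keq expr → x = -0.04124; check Q = 1.1960e-04
Then add 0.03653 M of D.
Step 2:
                   M          D          E          G
  init         8.628     0.3894   0.004071    0.01114
  Δ       -8.9060e-04  -0.002672 8.9060e-04 8.9060e-04
  eq           8.627     0.3868   0.004962    0.01203
  solve Keq expr → x = 8.9060e-04; check Q = 1.1960e-04

x = 8.9060e-04 M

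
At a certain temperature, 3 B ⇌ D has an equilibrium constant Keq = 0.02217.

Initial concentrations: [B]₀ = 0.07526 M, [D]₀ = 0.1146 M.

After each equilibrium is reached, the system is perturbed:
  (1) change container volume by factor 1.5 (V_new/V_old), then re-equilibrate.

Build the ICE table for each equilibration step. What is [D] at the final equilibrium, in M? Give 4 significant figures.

Q₀ = 268.8 vs Keq = 0.02217 ⇒ Q>K, reverse
Step 1:
                   B          D
  I          0.07526     0.1146
  C           0.3391     -0.113
  E           0.4143   0.001577
  solve Keq expr → x = -0.113; check Q = 0.02217
Then change container volume by factor 1.5 (V_new/V_old).
Step 2:
                   B          D
  I           0.2762   0.001051
  C         0.001726 -5.7522e-04
  E           0.2779 4.7604e-04
  solve Keq expr → x = -5.7522e-04; check Q = 0.02217

[D]_eq = 4.7604e-04 M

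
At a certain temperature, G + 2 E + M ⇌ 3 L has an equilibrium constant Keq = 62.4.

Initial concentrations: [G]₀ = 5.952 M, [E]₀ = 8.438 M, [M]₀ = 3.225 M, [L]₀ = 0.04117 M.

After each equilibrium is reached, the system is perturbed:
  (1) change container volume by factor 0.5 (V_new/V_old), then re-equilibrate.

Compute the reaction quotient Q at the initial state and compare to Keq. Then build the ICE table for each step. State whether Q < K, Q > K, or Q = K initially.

Q₀ = 5.1059e-08; Q < K (proceeds forward)

Q₀ = 5.1059e-08 vs Keq = 62.4 ⇒ Q<K, forward
Step 1:
                  G         E         M         L
  Initial     5.952     8.438     3.225   0.04117
  Change     -2.822    -5.643    -2.822     8.465
  Equil        3.13     2.795    0.4034     8.506
  solve Keq expr → x = 2.822; check Q = 62.4
Then change container volume by factor 0.5 (V_new/V_old).
Step 2:
                  G         E         M         L
  Initial     6.261      5.59    0.8068     17.01
  Change    -0.2391   -0.4782   -0.2391    0.7172
  Equil       6.022     5.111    0.5677     17.73
  solve Keq expr → x = 0.2391; check Q = 62.4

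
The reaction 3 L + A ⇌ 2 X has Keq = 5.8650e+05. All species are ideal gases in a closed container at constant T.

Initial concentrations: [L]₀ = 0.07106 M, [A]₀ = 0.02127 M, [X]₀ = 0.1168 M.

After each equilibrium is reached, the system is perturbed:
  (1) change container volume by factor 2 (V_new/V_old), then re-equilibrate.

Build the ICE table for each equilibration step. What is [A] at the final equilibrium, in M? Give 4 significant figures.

Q₀ = 1787 vs Keq = 5.8650e+05 ⇒ Q<K, forward
Step 1:
                  L         A         X
  init      0.07106   0.02127    0.1168
  Δ         -0.0505  -0.01683   0.03366
  eq        0.02056  0.004438    0.1505
  solve Keq expr → x = 0.01683; check Q = 5.8650e+05
Then change container volume by factor 2 (V_new/V_old).
Step 2:
                  L         A         X
  init      0.01028  0.002219   0.07523
  Δ        0.003566  0.001189 -0.002377
  eq        0.01385  0.003408   0.07285
  solve Keq expr → x = -0.001189; check Q = 5.8650e+05

[A]_eq = 0.003408 M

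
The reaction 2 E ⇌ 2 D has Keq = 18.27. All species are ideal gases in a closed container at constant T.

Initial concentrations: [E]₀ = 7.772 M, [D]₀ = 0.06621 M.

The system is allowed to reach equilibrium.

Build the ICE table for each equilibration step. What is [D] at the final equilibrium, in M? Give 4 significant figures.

Q₀ = 7.2574e-05 vs Keq = 18.27 ⇒ Q<K, forward
Step 1:
                    E           D
  Initial       7.772     0.06621
  Change       -6.286       6.286
  Equil         1.486       6.352
  solve Keq expr → x = 3.143; check Q = 18.27

[D]_eq = 6.352 M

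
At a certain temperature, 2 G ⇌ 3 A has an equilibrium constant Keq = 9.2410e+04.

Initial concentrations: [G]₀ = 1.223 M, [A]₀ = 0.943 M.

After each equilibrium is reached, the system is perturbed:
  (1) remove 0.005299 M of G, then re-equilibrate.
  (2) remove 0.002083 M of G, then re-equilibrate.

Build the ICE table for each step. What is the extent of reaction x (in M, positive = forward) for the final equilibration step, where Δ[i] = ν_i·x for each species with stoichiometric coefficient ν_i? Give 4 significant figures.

x = -0.001029 M

Q₀ = 0.5606 vs Keq = 9.2410e+04 ⇒ Q<K, forward
Step 1:
                  G         A
  init        1.223     0.943
  Δ          -1.208     1.812
  eq        0.01504     2.755
  solve Keq expr → x = 0.604; check Q = 9.2410e+04
Then remove 0.005299 M of G.
Step 2:
                  G         A
  init     0.009743     2.755
  Δ        0.005235 -0.007852
  eq        0.01498     2.747
  solve Keq expr → x = -0.002617; check Q = 9.2410e+04
Then remove 0.002083 M of G.
Step 3:
                  G         A
  init      0.01289     2.747
  Δ        0.002058 -0.003087
  eq        0.01495     2.744
  solve Keq expr → x = -0.001029; check Q = 9.2410e+04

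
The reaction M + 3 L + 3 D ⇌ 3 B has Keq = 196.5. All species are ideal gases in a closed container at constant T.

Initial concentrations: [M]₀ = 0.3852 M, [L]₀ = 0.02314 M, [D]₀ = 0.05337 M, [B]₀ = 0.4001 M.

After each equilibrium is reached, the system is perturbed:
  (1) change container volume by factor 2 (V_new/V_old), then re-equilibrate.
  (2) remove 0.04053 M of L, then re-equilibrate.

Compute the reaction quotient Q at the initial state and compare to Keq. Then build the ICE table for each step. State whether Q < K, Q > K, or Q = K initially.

Q₀ = 8.8275e+07; Q > K (proceeds reverse)

Q₀ = 8.8275e+07 vs Keq = 196.5 ⇒ Q>K, reverse
Step 1:
                  M         L         D         B
  init       0.3852   0.02314   0.05337    0.4001
  Δ         0.06107    0.1832    0.1832   -0.1832
  eq         0.4463    0.2064    0.2366    0.2169
  solve Keq expr → x = -0.06107; check Q = 196.5
Then change container volume by factor 2 (V_new/V_old).
Step 2:
                  M         L         D         B
  init       0.2231    0.1032    0.1183    0.1084
  Δ         0.01126   0.03378   0.03378  -0.03378
  eq         0.2344     0.137    0.1521   0.07466
  solve Keq expr → x = -0.01126; check Q = 196.5
Then remove 0.04053 M of L.
Step 3:
                  M         L         D         B
  init       0.2344   0.09643    0.1521   0.07466
  Δ        0.003756   0.01127   0.01127  -0.01127
  eq         0.2382    0.1077    0.1633   0.06339
  solve Keq expr → x = -0.003756; check Q = 196.5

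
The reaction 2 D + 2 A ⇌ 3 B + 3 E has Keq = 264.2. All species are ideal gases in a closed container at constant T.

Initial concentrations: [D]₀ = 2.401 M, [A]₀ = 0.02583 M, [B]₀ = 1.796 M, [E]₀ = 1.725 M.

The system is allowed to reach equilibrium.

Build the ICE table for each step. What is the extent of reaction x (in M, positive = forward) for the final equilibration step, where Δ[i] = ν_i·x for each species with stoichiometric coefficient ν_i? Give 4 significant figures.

Q₀ = 7731 vs Keq = 264.2 ⇒ Q>K, reverse
Step 1:
                  D         A         B         E
  init        2.401   0.02583     1.796     1.725
  Δ         0.08266   0.08266    -0.124    -0.124
  eq          2.484    0.1085     1.672     1.601
  solve Keq expr → x = -0.04133; check Q = 264.2

x = -0.04133 M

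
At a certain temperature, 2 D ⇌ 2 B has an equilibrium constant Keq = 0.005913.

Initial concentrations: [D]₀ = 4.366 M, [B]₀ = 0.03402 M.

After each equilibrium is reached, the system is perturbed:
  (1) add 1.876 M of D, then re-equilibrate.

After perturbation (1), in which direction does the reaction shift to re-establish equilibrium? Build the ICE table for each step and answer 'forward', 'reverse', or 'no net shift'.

Direction: forward

Q₀ = 6.0716e-05 vs Keq = 0.005913 ⇒ Q<K, forward
Step 1:
                    D           B
  init          4.366     0.03402
  Δ           -0.2802      0.2802
  eq            4.086      0.3142
  solve Keq expr → x = 0.1401; check Q = 0.005913
Then add 1.876 M of D.
Step 2:
                    D           B
  init          5.962      0.3142
  Δ            -0.134       0.134
  eq            5.828      0.4481
  solve Keq expr → x = 0.06698; check Q = 0.005913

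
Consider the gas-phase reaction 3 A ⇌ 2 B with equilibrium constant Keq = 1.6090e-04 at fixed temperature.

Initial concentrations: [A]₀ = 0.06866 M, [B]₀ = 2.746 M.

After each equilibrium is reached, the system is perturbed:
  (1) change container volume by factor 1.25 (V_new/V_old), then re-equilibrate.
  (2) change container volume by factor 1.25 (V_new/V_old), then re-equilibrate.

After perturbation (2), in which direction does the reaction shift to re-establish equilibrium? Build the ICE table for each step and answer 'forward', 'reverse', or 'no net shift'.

Q₀ = 2.3296e+04 vs Keq = 1.6090e-04 ⇒ Q>K, reverse
Step 1:
                  A         B
  Initial   0.06866     2.746
  Change      3.965    -2.643
  Equil       4.034    0.1028
  solve Keq expr → x = -1.322; check Q = 1.6090e-04
Then change container volume by factor 1.25 (V_new/V_old).
Step 2:
                  A         B
  Initial     3.227    0.0822
  Change    0.01238 -0.008255
  Equil       3.239   0.07395
  solve Keq expr → x = -0.004127; check Q = 1.6090e-04
Then change container volume by factor 1.25 (V_new/V_old).
Step 3:
                  A         B
  Initial     2.591   0.05916
  Change   0.008957 -0.005971
  Equil         2.6   0.05319
  solve Keq expr → x = -0.002986; check Q = 1.6090e-04

Direction: reverse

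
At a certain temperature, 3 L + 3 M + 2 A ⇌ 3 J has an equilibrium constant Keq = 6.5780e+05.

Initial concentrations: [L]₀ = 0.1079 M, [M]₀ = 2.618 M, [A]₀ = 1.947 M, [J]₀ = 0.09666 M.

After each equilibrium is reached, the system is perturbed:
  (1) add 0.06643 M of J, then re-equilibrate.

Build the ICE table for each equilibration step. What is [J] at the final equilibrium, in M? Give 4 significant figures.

[J]_eq = 0.2702 M

Q₀ = 0.01057 vs Keq = 6.5780e+05 ⇒ Q<K, forward
Step 1:
                   L          M          A          J
  Initial     0.1079      2.618      1.947    0.09666
  Change     -0.1073    -0.1073   -0.07152     0.1073
  Equil   6.1416e-04      2.511      1.875     0.2039
  solve Keq expr → x = 0.03576; check Q = 6.5780e+05
Then add 0.06643 M of J.
Step 2:
                   L          M          A          J
  Initial 6.1416e-04      2.511      1.875     0.2704
  Change  1.9934e-04 1.9934e-04 1.3289e-04 -1.9934e-04
  Equil   8.1350e-04      2.511      1.876     0.2702
  solve Keq expr → x = -6.6447e-05; check Q = 6.5780e+05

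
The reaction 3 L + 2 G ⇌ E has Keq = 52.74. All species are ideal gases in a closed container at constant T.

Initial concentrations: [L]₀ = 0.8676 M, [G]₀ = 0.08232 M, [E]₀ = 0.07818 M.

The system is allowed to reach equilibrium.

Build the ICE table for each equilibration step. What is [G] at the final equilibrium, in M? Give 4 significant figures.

[G]_eq = 0.0554 M

Q₀ = 17.67 vs Keq = 52.74 ⇒ Q<K, forward
Step 1:
                    L           G           E
  init         0.8676     0.08232     0.07818
  Δ          -0.04038    -0.02692     0.01346
  eq           0.8272      0.0554     0.09164
  solve Keq expr → x = 0.01346; check Q = 52.74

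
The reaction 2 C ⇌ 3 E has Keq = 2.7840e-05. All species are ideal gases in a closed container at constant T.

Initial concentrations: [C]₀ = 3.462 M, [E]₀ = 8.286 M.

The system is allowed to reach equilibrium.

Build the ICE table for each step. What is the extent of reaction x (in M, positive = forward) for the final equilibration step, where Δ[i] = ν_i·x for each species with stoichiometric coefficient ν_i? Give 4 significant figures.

Q₀ = 47.47 vs Keq = 2.7840e-05 ⇒ Q>K, reverse
Step 1:
                  C         E
  init        3.462     8.286
  Δ           5.437    -8.156
  eq          8.899    0.1302
  solve Keq expr → x = -2.719; check Q = 2.7840e-05

x = -2.719 M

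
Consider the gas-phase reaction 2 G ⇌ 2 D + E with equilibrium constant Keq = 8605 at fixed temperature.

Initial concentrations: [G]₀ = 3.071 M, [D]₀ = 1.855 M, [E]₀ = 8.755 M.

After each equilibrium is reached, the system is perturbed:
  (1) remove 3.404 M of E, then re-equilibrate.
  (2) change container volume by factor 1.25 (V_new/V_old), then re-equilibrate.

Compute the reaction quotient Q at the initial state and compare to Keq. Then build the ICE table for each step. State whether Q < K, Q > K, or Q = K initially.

Q₀ = 3.194 vs Keq = 8605 ⇒ Q<K, forward
Step 1:
                   G          D          E
  Initial      3.071      1.855      8.755
  Change      -2.907      2.907      1.453
  Equil        0.164      4.762      10.21
  solve Keq expr → x = 1.453; check Q = 8605
Then remove 3.404 M of E.
Step 2:
                   G          D          E
  Initial      0.164      4.762      6.804
  Change    -0.02915    0.02915    0.01457
  Equil       0.1349      4.791      6.819
  solve Keq expr → x = 0.01457; check Q = 8605
Then change container volume by factor 1.25 (V_new/V_old).
Step 3:
                   G          D          E
  Initial     0.1079      3.833      5.455
  Change    -0.01106    0.01106   0.005532
  Equil      0.09683      3.844      5.461
  solve Keq expr → x = 0.005532; check Q = 8605

Q₀ = 3.194; Q < K (proceeds forward)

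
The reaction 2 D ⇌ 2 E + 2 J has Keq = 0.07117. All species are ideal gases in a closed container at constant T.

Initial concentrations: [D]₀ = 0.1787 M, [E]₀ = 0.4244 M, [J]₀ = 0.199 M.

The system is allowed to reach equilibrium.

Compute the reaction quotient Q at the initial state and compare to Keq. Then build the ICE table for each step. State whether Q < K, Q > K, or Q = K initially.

Q₀ = 0.2234 vs Keq = 0.07117 ⇒ Q>K, reverse
Step 1:
                    D           E           J
  Initial      0.1787      0.4244       0.199
  Change      0.04344    -0.04344    -0.04344
  Equil        0.2221       0.381      0.1556
  solve Keq expr → x = -0.02172; check Q = 0.07117

Q₀ = 0.2234; Q > K (proceeds reverse)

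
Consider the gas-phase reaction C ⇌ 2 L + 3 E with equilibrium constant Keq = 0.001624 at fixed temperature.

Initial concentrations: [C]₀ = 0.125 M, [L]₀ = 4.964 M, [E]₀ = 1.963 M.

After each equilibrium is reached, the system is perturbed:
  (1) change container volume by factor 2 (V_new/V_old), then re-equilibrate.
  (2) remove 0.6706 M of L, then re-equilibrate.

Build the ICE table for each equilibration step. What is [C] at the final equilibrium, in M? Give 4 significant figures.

Q₀ = 1491 vs Keq = 0.001624 ⇒ Q>K, reverse
Step 1:
                    C           L           E
  Initial       0.125       4.964       1.963
  Change       0.6393      -1.279      -1.918
  Equil        0.7643       3.685     0.04504
  solve Keq expr → x = -0.6393; check Q = 0.001624
Then change container volume by factor 2 (V_new/V_old).
Step 2:
                    C           L           E
  Initial      0.3822       1.843     0.02252
  Change     -0.01108     0.02215     0.03323
  Equil        0.3711       1.865     0.05575
  solve Keq expr → x = 0.01108; check Q = 0.001624
Then remove 0.6706 M of L.
Step 3:
                    C           L           E
  Initial      0.3711       1.194     0.05575
  Change    -0.006122     0.01224     0.01837
  Equil         0.365       1.206     0.07412
  solve Keq expr → x = 0.006122; check Q = 0.001624

[C]_eq = 0.365 M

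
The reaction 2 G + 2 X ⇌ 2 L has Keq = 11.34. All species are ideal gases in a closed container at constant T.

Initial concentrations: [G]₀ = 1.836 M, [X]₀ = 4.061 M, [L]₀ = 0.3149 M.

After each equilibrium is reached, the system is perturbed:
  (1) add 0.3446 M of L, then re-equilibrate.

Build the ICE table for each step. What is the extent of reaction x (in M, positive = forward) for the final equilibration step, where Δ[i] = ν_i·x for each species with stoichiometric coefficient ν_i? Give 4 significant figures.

Q₀ = 0.001784 vs Keq = 11.34 ⇒ Q<K, forward
Step 1:
                  G         X         L
  Initial     1.836     4.061    0.3149
  Change     -1.604    -1.604     1.604
  Equil      0.2319     2.457     1.919
  solve Keq expr → x = 0.802; check Q = 11.34
Then add 0.3446 M of L.
Step 2:
                  G         X         L
  Initial    0.2319     2.457     2.264
  Change    0.03389   0.03389  -0.03389
  Equil      0.2658     2.491      2.23
  solve Keq expr → x = -0.01694; check Q = 11.34

x = -0.01694 M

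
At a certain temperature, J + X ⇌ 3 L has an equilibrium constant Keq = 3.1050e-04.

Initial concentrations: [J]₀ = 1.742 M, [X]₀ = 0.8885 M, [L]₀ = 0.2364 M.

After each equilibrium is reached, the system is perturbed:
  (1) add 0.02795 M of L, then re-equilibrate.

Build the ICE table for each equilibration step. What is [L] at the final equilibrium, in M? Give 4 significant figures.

Q₀ = 0.008536 vs Keq = 3.1050e-04 ⇒ Q>K, reverse
Step 1:
                   J          X          L
  init         1.742     0.8885     0.2364
  Δ          0.05193    0.05193    -0.1558
  eq           1.794     0.9404    0.08061
  solve Keq expr → x = -0.05193; check Q = 3.1050e-04
Then add 0.02795 M of L.
Step 2:
                   J          X          L
  init         1.794     0.9404     0.1086
  Δ         0.009184   0.009184   -0.02755
  eq           1.803     0.9496    0.08101
  solve Keq expr → x = -0.009184; check Q = 3.1050e-04

[L]_eq = 0.08101 M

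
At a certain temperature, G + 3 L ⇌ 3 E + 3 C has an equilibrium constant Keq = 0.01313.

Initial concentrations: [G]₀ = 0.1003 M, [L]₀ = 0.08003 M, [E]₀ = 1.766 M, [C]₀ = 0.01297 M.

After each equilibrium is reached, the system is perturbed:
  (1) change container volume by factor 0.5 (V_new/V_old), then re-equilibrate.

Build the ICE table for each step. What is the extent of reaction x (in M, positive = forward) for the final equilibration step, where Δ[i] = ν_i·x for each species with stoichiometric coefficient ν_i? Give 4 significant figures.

x = -0.001298 M

Q₀ = 0.2337 vs Keq = 0.01313 ⇒ Q>K, reverse
Step 1:
                    G           L           E           C
  I            0.1003     0.08003       1.766     0.01297
  C           0.00249    0.007471   -0.007471   -0.007471
  E            0.1028      0.0875       1.759    0.005499
  solve Keq expr → x = -0.00249; check Q = 0.01313
Then change container volume by factor 0.5 (V_new/V_old).
Step 2:
                    G           L           E           C
  I            0.2056       0.175       3.517       0.011
  C          0.001298    0.003893   -0.003893   -0.003893
  E            0.2069      0.1789       3.513    0.007105
  solve Keq expr → x = -0.001298; check Q = 0.01313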